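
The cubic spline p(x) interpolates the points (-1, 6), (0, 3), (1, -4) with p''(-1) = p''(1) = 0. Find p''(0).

Put M_i = p'' at the i-th knot. Here h = (1, 1) and Δ = (-3, -7), so the interior equations h_(i-1)·M_(i-1) + 2(h_(i-1)+h_i)·M_i + h_i·M_(i+1) = 6(Δ_i − Δ_(i-1)) read
  1·M_0 + 4·M_1 + 1·M_2 = 6(Δ_1 - Δ_0) = -24
Natural end conditions: M_0 = M_2 = 0.
Solving: M_0 = 0, M_1 = -6, M_2 = 0.

-6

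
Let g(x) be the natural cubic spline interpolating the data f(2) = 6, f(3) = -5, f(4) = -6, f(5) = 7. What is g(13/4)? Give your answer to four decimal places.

Let σ_i = g''(x_i). Step sizes h_i = 1, 1, 1; slopes of the chords Δ_i = (y_(i+1) - y_i)/h_i = -11, -1, 13.
  1·σ_0 + 4·σ_1 + 1·σ_2 = 6(Δ_1 - Δ_0) = 60
  1·σ_1 + 4·σ_2 + 1·σ_3 = 6(Δ_2 - Δ_1) = 84
Natural end conditions: σ_0 = σ_3 = 0.
Solving the tridiagonal system: σ_0 = 0, σ_1 = 52/5, σ_2 = 92/5, σ_3 = 0.
On [3, 4], g(x) = -5 - 113/15·(x - 3) + 26/5·(x - 3)² + 4/3·(x - 3)³.
With (x - 3) = 1/4: g(13/4) = -523/80.

-6.5375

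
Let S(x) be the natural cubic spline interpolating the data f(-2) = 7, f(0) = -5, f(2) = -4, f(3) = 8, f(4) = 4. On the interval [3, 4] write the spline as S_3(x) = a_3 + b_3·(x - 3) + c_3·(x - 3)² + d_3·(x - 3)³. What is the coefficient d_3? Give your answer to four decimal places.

4.6607

Write σ_i for S''(x_i). With h_i = 2, 2, 1, 1 and divided differences Δ_i = -6, 1/2, 12, -4, the continuity of S' gives the tridiagonal system
  2·σ_0 + 8·σ_1 + 2·σ_2 = 6(Δ_1 - Δ_0) = 39
  2·σ_1 + 6·σ_2 + 1·σ_3 = 6(Δ_2 - Δ_1) = 69
  1·σ_2 + 4·σ_3 + 1·σ_4 = 6(Δ_3 - Δ_2) = -96
Natural end conditions: σ_0 = σ_4 = 0.
Solving: σ_0 = 0, σ_1 = 51/56, σ_2 = 111/7, σ_3 = -783/28, σ_4 = 0.
On [3, 4], with S_3(x) = a_3 + b_3·(x - 3) + c_3·(x - 3)² + d_3·(x - 3)³: c_3 = σ_3/2 = -783/56, d_3 = (σ_4 - σ_3)/(6h_3) = 261/56, b_3 = Δ_3 - h_3(2σ_3 + σ_4)/6 = 149/28.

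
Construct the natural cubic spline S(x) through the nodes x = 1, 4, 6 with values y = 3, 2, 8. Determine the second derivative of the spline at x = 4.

2

Write M_i for S''(x_i). With h_i = 3, 2 and divided differences Δ_i = -1/3, 3, the continuity of S' gives the tridiagonal system
  3·M_0 + 10·M_1 + 2·M_2 = 6(Δ_1 - Δ_0) = 20
Natural end conditions: M_0 = M_2 = 0.
Solving the tridiagonal system: M_0 = 0, M_1 = 2, M_2 = 0.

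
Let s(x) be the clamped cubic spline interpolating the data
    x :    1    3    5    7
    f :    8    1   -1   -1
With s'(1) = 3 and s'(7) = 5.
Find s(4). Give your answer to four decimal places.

Write M_i for s''(x_i). With h_i = 2, 2, 2 and divided differences Δ_i = -7/2, -1, 0, the continuity of s' gives the tridiagonal system
  2·M_0 + 8·M_1 + 2·M_2 = 6(Δ_1 - Δ_0) = 15
  2·M_1 + 8·M_2 + 2·M_3 = 6(Δ_2 - Δ_1) = 6
Clamped end conditions give two more equations: 2h_0·M_0 + h_0·M_1 = 6(Δ_0 - s'(1)) = -39 and h_2·M_2 + 2h_2·M_3 = 6(s'(7) - Δ_2) = 30.
Solving: M_0 = -379/30, M_1 = 173/30, M_2 = -44/15, M_3 = 269/30.
On [3, 5], s(x) = 1 - 58/15·(x - 3) + 173/60·(x - 3)² - 29/40·(x - 3)³.
With (x - 3) = 1: s(4) = -17/24.

-0.7083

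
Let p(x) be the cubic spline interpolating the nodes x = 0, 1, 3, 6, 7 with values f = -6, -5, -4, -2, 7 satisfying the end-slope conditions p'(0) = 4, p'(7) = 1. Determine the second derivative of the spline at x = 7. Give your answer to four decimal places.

Put M_i = p'' at the i-th knot. Here h = (1, 2, 3, 1) and Δ = (1, 1/2, 2/3, 9), so the interior equations h_(i-1)·M_(i-1) + 2(h_(i-1)+h_i)·M_i + h_i·M_(i+1) = 6(Δ_i − Δ_(i-1)) read
  1·M_0 + 6·M_1 + 2·M_2 = 6(Δ_1 - Δ_0) = -3
  2·M_1 + 10·M_2 + 3·M_3 = 6(Δ_2 - Δ_1) = 1
  3·M_2 + 8·M_3 + 1·M_4 = 6(Δ_3 - Δ_2) = 50
Clamped end conditions give two more equations: 2h_0·M_0 + h_0·M_1 = 6(Δ_0 - p'(0)) = -18 and h_3·M_3 + 2h_3·M_4 = 6(p'(7) - Δ_3) = -48.
Solving the tridiagonal system: M_0 = -2273/222, M_1 = 275/111, M_2 = -1693/444, M_3 = 843/74, M_4 = -4395/148.

-29.6959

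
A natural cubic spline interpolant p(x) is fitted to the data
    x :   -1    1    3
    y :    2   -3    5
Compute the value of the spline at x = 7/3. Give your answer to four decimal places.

Put m_i = p'' at the i-th knot. Here h = (2, 2) and Δ = (-5/2, 4), so the interior equations h_(i-1)·m_(i-1) + 2(h_(i-1)+h_i)·m_i + h_i·m_(i+1) = 6(Δ_i − Δ_(i-1)) read
  2·m_0 + 8·m_1 + 2·m_2 = 6(Δ_1 - Δ_0) = 39
Natural end conditions: m_0 = m_2 = 0.
Forward elimination and back-substitution give m_0 = 0, m_1 = 39/8, m_2 = 0.
On [1, 3], p(x) = -3 + 3/4·(x - 1) + 39/16·(x - 1)² - 13/32·(x - 1)³.
With (x - 1) = 4/3: p(7/3) = 37/27.

1.3704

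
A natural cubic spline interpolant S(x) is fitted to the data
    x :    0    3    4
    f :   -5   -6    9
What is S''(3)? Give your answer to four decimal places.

Put σ_i = S'' at the i-th knot. Here h = (3, 1) and Δ = (-1/3, 15), so the interior equations h_(i-1)·σ_(i-1) + 2(h_(i-1)+h_i)·σ_i + h_i·σ_(i+1) = 6(Δ_i − Δ_(i-1)) read
  3·σ_0 + 8·σ_1 + 1·σ_2 = 6(Δ_1 - Δ_0) = 92
Natural end conditions: σ_0 = σ_2 = 0.
Hence σ_0 = 0, σ_1 = 23/2, σ_2 = 0.

11.5000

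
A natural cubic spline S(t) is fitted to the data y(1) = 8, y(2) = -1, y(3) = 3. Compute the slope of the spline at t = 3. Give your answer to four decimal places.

Let M_i = S''(x_i). Step sizes h_i = 1, 1; slopes of the chords Δ_i = (y_(i+1) - y_i)/h_i = -9, 4.
  1·M_0 + 4·M_1 + 1·M_2 = 6(Δ_1 - Δ_0) = 78
Natural end conditions: M_0 = M_2 = 0.
Forward elimination and back-substitution give M_0 = 0, M_1 = 39/2, M_2 = 0.
On [2, 3], S'(t) = b_1 + 2c_1·(t - 2) + 3d_1·(t - 2)² with b_1 = Δ_1 - h_1(2M_1 + M_2)/6 = -5/2, c_1 = M_1/2 = 39/4, d_1 = (M_2 - M_1)/(6h_1) = -13/4. So S'(3) = 29/4.

7.2500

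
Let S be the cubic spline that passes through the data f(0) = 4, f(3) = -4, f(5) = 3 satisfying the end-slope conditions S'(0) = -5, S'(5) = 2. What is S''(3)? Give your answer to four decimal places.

Let σ_i = S''(x_i). Step sizes h_i = 3, 2; slopes of the chords Δ_i = (y_(i+1) - y_i)/h_i = -8/3, 7/2.
  3·σ_0 + 10·σ_1 + 2·σ_2 = 6(Δ_1 - Δ_0) = 37
Clamped end conditions give two more equations: 2h_0·σ_0 + h_0·σ_1 = 6(Δ_0 - S'(0)) = 14 and h_1·σ_1 + 2h_1·σ_2 = 6(S'(5) - Δ_1) = -9.
Forward elimination and back-substitution give σ_0 = 1/30, σ_1 = 23/5, σ_2 = -91/20.

4.6000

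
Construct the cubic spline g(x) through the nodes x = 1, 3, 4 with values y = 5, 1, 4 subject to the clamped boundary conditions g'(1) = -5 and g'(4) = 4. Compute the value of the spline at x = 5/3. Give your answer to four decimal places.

2.2593

Put m_i = g'' at the i-th knot. Here h = (2, 1) and Δ = (-2, 3), so the interior equations h_(i-1)·m_(i-1) + 2(h_(i-1)+h_i)·m_i + h_i·m_(i+1) = 6(Δ_i − Δ_(i-1)) read
  2·m_0 + 6·m_1 + 1·m_2 = 6(Δ_1 - Δ_0) = 30
Clamped end conditions give two more equations: 2h_0·m_0 + h_0·m_1 = 6(Δ_0 - g'(1)) = 18 and h_1·m_1 + 2h_1·m_2 = 6(g'(4) - Δ_1) = 6.
Forward elimination and back-substitution give m_0 = 5/2, m_1 = 4, m_2 = 1.
On [1, 3], g(x) = 5 - 5·(x - 1) + 5/4·(x - 1)² + 1/8·(x - 1)³.
With (x - 1) = 2/3: g(5/3) = 61/27.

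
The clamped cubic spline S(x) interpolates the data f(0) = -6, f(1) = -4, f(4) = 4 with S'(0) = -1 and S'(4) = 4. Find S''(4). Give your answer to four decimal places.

Write M_i for S''(x_i). With h_i = 1, 3 and divided differences Δ_i = 2, 8/3, the continuity of S' gives the tridiagonal system
  1·M_0 + 8·M_1 + 3·M_2 = 6(Δ_1 - Δ_0) = 4
Clamped end conditions give two more equations: 2h_0·M_0 + h_0·M_1 = 6(Δ_0 - S'(0)) = 18 and h_1·M_1 + 2h_1·M_2 = 6(S'(4) - Δ_1) = 8.
Forward elimination and back-substitution give M_0 = 39/4, M_1 = -3/2, M_2 = 25/12.

2.0833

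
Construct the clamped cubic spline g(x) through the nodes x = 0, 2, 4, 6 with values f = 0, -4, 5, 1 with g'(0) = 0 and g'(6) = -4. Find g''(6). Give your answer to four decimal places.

0.5667

With M_i denoting the second derivative at x_i, h_i = 2, 2, 2, and Δ_i = (y_(i+1) − y_i)/h_i = -2, 9/2, -2:
  2·M_0 + 8·M_1 + 2·M_2 = 6(Δ_1 - Δ_0) = 39
  2·M_1 + 8·M_2 + 2·M_3 = 6(Δ_2 - Δ_1) = -39
Clamped end conditions give two more equations: 2h_0·M_0 + h_0·M_1 = 6(Δ_0 - g'(0)) = -12 and h_2·M_2 + 2h_2·M_3 = 6(g'(6) - Δ_2) = -12.
Solving the tridiagonal system: M_0 = -217/30, M_1 = 127/15, M_2 = -107/15, M_3 = 17/30.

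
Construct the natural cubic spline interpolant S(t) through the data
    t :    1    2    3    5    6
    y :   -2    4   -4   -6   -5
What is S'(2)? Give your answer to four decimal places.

Put M_i = S'' at the i-th knot. Here h = (1, 1, 2, 1) and Δ = (6, -8, -1, 1), so the interior equations h_(i-1)·M_(i-1) + 2(h_(i-1)+h_i)·M_i + h_i·M_(i+1) = 6(Δ_i − Δ_(i-1)) read
  1·M_0 + 4·M_1 + 1·M_2 = 6(Δ_1 - Δ_0) = -84
  1·M_1 + 6·M_2 + 2·M_3 = 6(Δ_2 - Δ_1) = 42
  2·M_2 + 6·M_3 + 1·M_4 = 6(Δ_3 - Δ_2) = 12
Natural end conditions: M_0 = M_4 = 0.
Hence M_0 = 0, M_1 = -1458/61, M_2 = 708/61, M_3 = -114/61, M_4 = 0.
On [2, 3], S'(t) = b_1 + 2c_1·(t - 2) + 3d_1·(t - 2)² with b_1 = Δ_1 - h_1(2M_1 + M_2)/6 = -120/61, c_1 = M_1/2 = -729/61, d_1 = (M_2 - M_1)/(6h_1) = 361/61. So S'(2) = -120/61.

-1.9672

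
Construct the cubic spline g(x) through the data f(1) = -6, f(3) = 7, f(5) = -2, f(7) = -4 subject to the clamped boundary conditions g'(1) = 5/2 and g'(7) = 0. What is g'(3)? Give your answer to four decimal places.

2.0333

Write σ_i for g''(x_i). With h_i = 2, 2, 2 and divided differences Δ_i = 13/2, -9/2, -1, the continuity of g' gives the tridiagonal system
  2·σ_0 + 8·σ_1 + 2·σ_2 = 6(Δ_1 - Δ_0) = -66
  2·σ_1 + 8·σ_2 + 2·σ_3 = 6(Δ_2 - Δ_1) = 21
Clamped end conditions give two more equations: 2h_0·σ_0 + h_0·σ_1 = 6(Δ_0 - g'(1)) = 24 and h_2·σ_2 + 2h_2·σ_3 = 6(g'(7) - Δ_2) = 6.
Solving the tridiagonal system: σ_0 = 187/15, σ_1 = -194/15, σ_2 = 94/15, σ_3 = -49/30.
On [3, 5], g'(x) = b_1 + 2c_1·(x - 3) + 3d_1·(x - 3)² with b_1 = Δ_1 - h_1(2σ_1 + σ_2)/6 = 61/30, c_1 = σ_1/2 = -97/15, d_1 = (σ_2 - σ_1)/(6h_1) = 8/5. So g'(3) = 61/30.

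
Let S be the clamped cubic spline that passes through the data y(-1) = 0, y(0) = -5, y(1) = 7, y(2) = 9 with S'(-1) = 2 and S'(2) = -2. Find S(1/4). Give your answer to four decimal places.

Let m_i = S''(x_i). Step sizes h_i = 1, 1, 1; slopes of the chords Δ_i = (y_(i+1) - y_i)/h_i = -5, 12, 2.
  1·m_0 + 4·m_1 + 1·m_2 = 6(Δ_1 - Δ_0) = 102
  1·m_1 + 4·m_2 + 1·m_3 = 6(Δ_2 - Δ_1) = -60
Clamped end conditions give two more equations: 2h_0·m_0 + h_0·m_1 = 6(Δ_0 - S'(-1)) = -42 and h_2·m_2 + 2h_2·m_3 = 6(S'(2) - Δ_2) = -24.
Solving the tridiagonal system: m_0 = -634/15, m_1 = 638/15, m_2 = -388/15, m_3 = 14/15.
On [0, 1], S(t) = -5 + 32/15·t + 319/15·t² - 57/5·t³.
With t = 1/4: S(1/4) = -1061/320.

-3.3156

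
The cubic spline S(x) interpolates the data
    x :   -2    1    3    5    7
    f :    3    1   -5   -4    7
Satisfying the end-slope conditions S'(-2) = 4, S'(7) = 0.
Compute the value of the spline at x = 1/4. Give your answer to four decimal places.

3.2232

Put M_i = S'' at the i-th knot. Here h = (3, 2, 2, 2) and Δ = (-2/3, -3, 1/2, 11/2), so the interior equations h_(i-1)·M_(i-1) + 2(h_(i-1)+h_i)·M_i + h_i·M_(i+1) = 6(Δ_i − Δ_(i-1)) read
  3·M_0 + 10·M_1 + 2·M_2 = 6(Δ_1 - Δ_0) = -14
  2·M_1 + 8·M_2 + 2·M_3 = 6(Δ_2 - Δ_1) = 21
  2·M_2 + 8·M_3 + 2·M_4 = 6(Δ_3 - Δ_2) = 30
Clamped end conditions give two more equations: 2h_0·M_0 + h_0·M_1 = 6(Δ_0 - S'(-2)) = -28 and h_3·M_3 + 2h_3·M_4 = 6(S'(7) - Δ_3) = -33.
Hence M_0 = -313/69, M_1 = -6/23, M_2 = 51/46, M_3 = 291/46, M_4 = -525/46.
On [-2, 1], S(x) = 3 + 4·(x + 2) - 313/138·(x + 2)² + 295/1242·(x + 2)³.
With (x + 2) = 9/4: S(1/4) = 9489/2944.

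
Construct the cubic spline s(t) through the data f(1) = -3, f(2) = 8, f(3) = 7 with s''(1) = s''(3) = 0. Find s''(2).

-18

With M_i denoting the second derivative at x_i, h_i = 1, 1, and Δ_i = (y_(i+1) − y_i)/h_i = 11, -1:
  1·M_0 + 4·M_1 + 1·M_2 = 6(Δ_1 - Δ_0) = -72
Natural end conditions: M_0 = M_2 = 0.
Solving: M_0 = 0, M_1 = -18, M_2 = 0.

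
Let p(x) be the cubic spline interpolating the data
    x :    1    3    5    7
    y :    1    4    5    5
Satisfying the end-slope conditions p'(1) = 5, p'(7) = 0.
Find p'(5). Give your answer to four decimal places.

Let m_i = p''(x_i). Step sizes h_i = 2, 2, 2; slopes of the chords Δ_i = (y_(i+1) - y_i)/h_i = 3/2, 1/2, 0.
  2·m_0 + 8·m_1 + 2·m_2 = 6(Δ_1 - Δ_0) = -6
  2·m_1 + 8·m_2 + 2·m_3 = 6(Δ_2 - Δ_1) = -3
Clamped end conditions give two more equations: 2h_0·m_0 + h_0·m_1 = 6(Δ_0 - p'(1)) = -21 and h_2·m_2 + 2h_2·m_3 = 6(p'(7) - Δ_2) = 0.
Forward elimination and back-substitution give m_0 = -17/3, m_1 = 5/6, m_2 = -2/3, m_3 = 1/3.
On [5, 7], p'(x) = b_2 + 2c_2·(x - 5) + 3d_2·(x - 5)² with b_2 = Δ_2 - h_2(2m_2 + m_3)/6 = 1/3, c_2 = m_2/2 = -1/3, d_2 = (m_3 - m_2)/(6h_2) = 1/12. So p'(5) = 1/3.

0.3333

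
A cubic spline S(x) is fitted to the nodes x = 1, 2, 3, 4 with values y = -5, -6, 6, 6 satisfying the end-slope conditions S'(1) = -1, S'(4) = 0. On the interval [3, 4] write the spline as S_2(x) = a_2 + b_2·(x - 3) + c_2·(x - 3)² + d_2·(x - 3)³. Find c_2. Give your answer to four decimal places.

-14.6667

Write σ_i for S''(x_i). With h_i = 1, 1, 1 and divided differences Δ_i = -1, 12, 0, the continuity of S' gives the tridiagonal system
  1·σ_0 + 4·σ_1 + 1·σ_2 = 6(Δ_1 - Δ_0) = 78
  1·σ_1 + 4·σ_2 + 1·σ_3 = 6(Δ_2 - Δ_1) = -72
Clamped end conditions give two more equations: 2h_0·σ_0 + h_0·σ_1 = 6(Δ_0 - S'(1)) = 0 and h_2·σ_2 + 2h_2·σ_3 = 6(S'(4) - Δ_2) = 0.
Solving the tridiagonal system: σ_0 = -46/3, σ_1 = 92/3, σ_2 = -88/3, σ_3 = 44/3.
On [3, 4], with S_2(x) = a_2 + b_2·(x - 3) + c_2·(x - 3)² + d_2·(x - 3)³: c_2 = σ_2/2 = -44/3, d_2 = (σ_3 - σ_2)/(6h_2) = 22/3, b_2 = Δ_2 - h_2(2σ_2 + σ_3)/6 = 22/3.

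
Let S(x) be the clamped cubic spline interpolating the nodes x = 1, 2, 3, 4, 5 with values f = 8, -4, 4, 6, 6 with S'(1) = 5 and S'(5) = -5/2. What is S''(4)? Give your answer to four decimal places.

5.6786

Put m_i = S'' at the i-th knot. Here h = (1, 1, 1, 1) and Δ = (-12, 8, 2, 0), so the interior equations h_(i-1)·m_(i-1) + 2(h_(i-1)+h_i)·m_i + h_i·m_(i+1) = 6(Δ_i − Δ_(i-1)) read
  1·m_0 + 4·m_1 + 1·m_2 = 6(Δ_1 - Δ_0) = 120
  1·m_1 + 4·m_2 + 1·m_3 = 6(Δ_2 - Δ_1) = -36
  1·m_2 + 4·m_3 + 1·m_4 = 6(Δ_3 - Δ_2) = -12
Clamped end conditions give two more equations: 2h_0·m_0 + h_0·m_1 = 6(Δ_0 - S'(1)) = -102 and h_3·m_3 + 2h_3·m_4 = 6(S'(5) - Δ_3) = -15.
Hence m_0 = -4419/56, m_1 = 1563/28, m_2 = -195/8, m_3 = 159/28, m_4 = -579/56.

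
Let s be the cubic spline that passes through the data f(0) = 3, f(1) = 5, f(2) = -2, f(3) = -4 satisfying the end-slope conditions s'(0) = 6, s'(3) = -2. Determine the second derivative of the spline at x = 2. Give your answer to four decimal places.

13.0667

Let M_i = s''(x_i). Step sizes h_i = 1, 1, 1; slopes of the chords Δ_i = (y_(i+1) - y_i)/h_i = 2, -7, -2.
  1·M_0 + 4·M_1 + 1·M_2 = 6(Δ_1 - Δ_0) = -54
  1·M_1 + 4·M_2 + 1·M_3 = 6(Δ_2 - Δ_1) = 30
Clamped end conditions give two more equations: 2h_0·M_0 + h_0·M_1 = 6(Δ_0 - s'(0)) = -24 and h_2·M_2 + 2h_2·M_3 = 6(s'(3) - Δ_2) = 0.
Solving: M_0 = -62/15, M_1 = -236/15, M_2 = 196/15, M_3 = -98/15.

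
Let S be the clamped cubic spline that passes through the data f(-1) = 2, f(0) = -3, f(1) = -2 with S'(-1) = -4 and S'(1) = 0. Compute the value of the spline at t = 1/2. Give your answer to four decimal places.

Put σ_i = S'' at the i-th knot. Here h = (1, 1) and Δ = (-5, 1), so the interior equations h_(i-1)·σ_(i-1) + 2(h_(i-1)+h_i)·σ_i + h_i·σ_(i+1) = 6(Δ_i − Δ_(i-1)) read
  1·σ_0 + 4·σ_1 + 1·σ_2 = 6(Δ_1 - Δ_0) = 36
Clamped end conditions give two more equations: 2h_0·σ_0 + h_0·σ_1 = 6(Δ_0 - S'(-1)) = -6 and h_1·σ_1 + 2h_1·σ_2 = 6(S'(1) - Δ_1) = -6.
Solving the tridiagonal system: σ_0 = -10, σ_1 = 14, σ_2 = -10.
On [0, 1], S(t) = -3 - 2·t + 7·t² - 4·t³.
With t = 1/2: S(1/2) = -11/4.

-2.7500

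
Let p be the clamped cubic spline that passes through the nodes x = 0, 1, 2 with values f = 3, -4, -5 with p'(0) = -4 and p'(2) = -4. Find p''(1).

18

Let M_i = p''(x_i). Step sizes h_i = 1, 1; slopes of the chords Δ_i = (y_(i+1) - y_i)/h_i = -7, -1.
  1·M_0 + 4·M_1 + 1·M_2 = 6(Δ_1 - Δ_0) = 36
Clamped end conditions give two more equations: 2h_0·M_0 + h_0·M_1 = 6(Δ_0 - p'(0)) = -18 and h_1·M_1 + 2h_1·M_2 = 6(p'(2) - Δ_1) = -18.
Hence M_0 = -18, M_1 = 18, M_2 = -18.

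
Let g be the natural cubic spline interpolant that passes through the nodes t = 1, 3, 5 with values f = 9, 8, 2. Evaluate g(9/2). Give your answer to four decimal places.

Let σ_i = g''(x_i). Step sizes h_i = 2, 2; slopes of the chords Δ_i = (y_(i+1) - y_i)/h_i = -1/2, -3.
  2·σ_0 + 8·σ_1 + 2·σ_2 = 6(Δ_1 - Δ_0) = -15
Natural end conditions: σ_0 = σ_2 = 0.
Hence σ_0 = 0, σ_1 = -15/8, σ_2 = 0.
On [3, 5], g(t) = 8 - 7/4·(t - 3) - 15/16·(t - 3)² + 5/32·(t - 3)³.
With (t - 3) = 3/2: g(9/2) = 971/256.

3.7930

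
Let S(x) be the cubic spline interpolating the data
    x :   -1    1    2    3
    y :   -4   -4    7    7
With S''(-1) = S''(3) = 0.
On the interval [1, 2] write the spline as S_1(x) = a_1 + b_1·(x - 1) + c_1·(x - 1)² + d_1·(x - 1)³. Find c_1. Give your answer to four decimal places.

7.1739

Let M_i = S''(x_i). Step sizes h_i = 2, 1, 1; slopes of the chords Δ_i = (y_(i+1) - y_i)/h_i = 0, 11, 0.
  2·M_0 + 6·M_1 + 1·M_2 = 6(Δ_1 - Δ_0) = 66
  1·M_1 + 4·M_2 + 1·M_3 = 6(Δ_2 - Δ_1) = -66
Natural end conditions: M_0 = M_3 = 0.
Hence M_0 = 0, M_1 = 330/23, M_2 = -462/23, M_3 = 0.
On [1, 2], with S_1(x) = a_1 + b_1·(x - 1) + c_1·(x - 1)² + d_1·(x - 1)³: c_1 = M_1/2 = 165/23, d_1 = (M_2 - M_1)/(6h_1) = -132/23, b_1 = Δ_1 - h_1(2M_1 + M_2)/6 = 220/23.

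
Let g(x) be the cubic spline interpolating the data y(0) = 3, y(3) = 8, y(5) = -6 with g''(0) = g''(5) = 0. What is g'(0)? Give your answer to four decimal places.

With m_i denoting the second derivative at x_i, h_i = 3, 2, and Δ_i = (y_(i+1) − y_i)/h_i = 5/3, -7:
  3·m_0 + 10·m_1 + 2·m_2 = 6(Δ_1 - Δ_0) = -52
Natural end conditions: m_0 = m_2 = 0.
Forward elimination and back-substitution give m_0 = 0, m_1 = -26/5, m_2 = 0.
On [0, 3], g'(x) = b_0 + 2c_0·x + 3d_0·x² with b_0 = Δ_0 - h_0(2m_0 + m_1)/6 = 64/15, c_0 = m_0/2 = 0, d_0 = (m_1 - m_0)/(6h_0) = -13/45. So g'(0) = 64/15.

4.2667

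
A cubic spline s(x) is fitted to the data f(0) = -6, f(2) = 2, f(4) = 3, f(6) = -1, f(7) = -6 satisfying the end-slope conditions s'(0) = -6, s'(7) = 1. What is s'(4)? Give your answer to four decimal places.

Put m_i = s'' at the i-th knot. Here h = (2, 2, 2, 1) and Δ = (4, 1/2, -2, -5), so the interior equations h_(i-1)·m_(i-1) + 2(h_(i-1)+h_i)·m_i + h_i·m_(i+1) = 6(Δ_i − Δ_(i-1)) read
  2·m_0 + 8·m_1 + 2·m_2 = 6(Δ_1 - Δ_0) = -21
  2·m_1 + 8·m_2 + 2·m_3 = 6(Δ_2 - Δ_1) = -15
  2·m_2 + 6·m_3 + 1·m_4 = 6(Δ_3 - Δ_2) = -18
Clamped end conditions give two more equations: 2h_0·m_0 + h_0·m_1 = 6(Δ_0 - s'(0)) = 60 and h_3·m_3 + 2h_3·m_4 = 6(s'(7) - Δ_3) = 36.
Solving the tridiagonal system: m_0 = 3253/172, m_1 = -673/86, m_2 = 325/172, m_3 = -311/43, m_4 = 1859/86.
On [4, 6], s'(x) = b_2 + 2c_2·(x - 4) + 3d_2·(x - 4)² with b_2 = Δ_2 - h_2(2m_2 + m_3)/6 = -73/86, c_2 = m_2/2 = 325/344, d_2 = (m_3 - m_2)/(6h_2) = -523/688. So s'(4) = -73/86.

-0.8488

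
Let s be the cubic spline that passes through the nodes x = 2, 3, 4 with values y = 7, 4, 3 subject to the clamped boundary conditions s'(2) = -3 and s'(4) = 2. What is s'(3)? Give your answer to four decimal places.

Let M_i = s''(x_i). Step sizes h_i = 1, 1; slopes of the chords Δ_i = (y_(i+1) - y_i)/h_i = -3, -1.
  1·M_0 + 4·M_1 + 1·M_2 = 6(Δ_1 - Δ_0) = 12
Clamped end conditions give two more equations: 2h_0·M_0 + h_0·M_1 = 6(Δ_0 - s'(2)) = 0 and h_1·M_1 + 2h_1·M_2 = 6(s'(4) - Δ_1) = 18.
Hence M_0 = -1/2, M_1 = 1, M_2 = 17/2.
On [3, 4], s'(x) = b_1 + 2c_1·(x - 3) + 3d_1·(x - 3)² with b_1 = Δ_1 - h_1(2M_1 + M_2)/6 = -11/4, c_1 = M_1/2 = 1/2, d_1 = (M_2 - M_1)/(6h_1) = 5/4. So s'(3) = -11/4.

-2.7500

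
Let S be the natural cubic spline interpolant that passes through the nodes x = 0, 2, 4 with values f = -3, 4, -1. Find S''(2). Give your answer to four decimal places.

-4.5000

Put m_i = S'' at the i-th knot. Here h = (2, 2) and Δ = (7/2, -5/2), so the interior equations h_(i-1)·m_(i-1) + 2(h_(i-1)+h_i)·m_i + h_i·m_(i+1) = 6(Δ_i − Δ_(i-1)) read
  2·m_0 + 8·m_1 + 2·m_2 = 6(Δ_1 - Δ_0) = -36
Natural end conditions: m_0 = m_2 = 0.
Forward elimination and back-substitution give m_0 = 0, m_1 = -9/2, m_2 = 0.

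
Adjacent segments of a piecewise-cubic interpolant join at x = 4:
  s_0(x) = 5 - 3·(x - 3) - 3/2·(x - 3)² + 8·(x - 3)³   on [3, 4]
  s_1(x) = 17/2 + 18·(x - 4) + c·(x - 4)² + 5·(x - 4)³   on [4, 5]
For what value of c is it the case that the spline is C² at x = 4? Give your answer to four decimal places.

22.5000

s_0''(x) = -3 + 48·(x - 3), so s_0''(4) = 45. On the right, s_1''(4) = 2c, so c = 45/2.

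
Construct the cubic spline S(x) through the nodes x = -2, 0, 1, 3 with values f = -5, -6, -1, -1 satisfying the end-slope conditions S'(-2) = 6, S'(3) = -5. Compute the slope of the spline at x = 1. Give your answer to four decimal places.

With M_i denoting the second derivative at x_i, h_i = 2, 1, 2, and Δ_i = (y_(i+1) − y_i)/h_i = -1/2, 5, 0:
  2·M_0 + 6·M_1 + 1·M_2 = 6(Δ_1 - Δ_0) = 33
  1·M_1 + 6·M_2 + 2·M_3 = 6(Δ_2 - Δ_1) = -30
Clamped end conditions give two more equations: 2h_0·M_0 + h_0·M_1 = 6(Δ_0 - S'(-2)) = -39 and h_2·M_2 + 2h_2·M_3 = 6(S'(3) - Δ_2) = -30.
Solving the tridiagonal system: M_0 = -497/32, M_1 = 185/16, M_2 = -85/16, M_3 = -155/32.
On [1, 3], S'(x) = b_2 + 2c_2·(x - 1) + 3d_2·(x - 1)² with b_2 = Δ_2 - h_2(2M_2 + M_3)/6 = 165/32, c_2 = M_2/2 = -85/32, d_2 = (M_3 - M_2)/(6h_2) = 5/128. So S'(1) = 165/32.

5.1563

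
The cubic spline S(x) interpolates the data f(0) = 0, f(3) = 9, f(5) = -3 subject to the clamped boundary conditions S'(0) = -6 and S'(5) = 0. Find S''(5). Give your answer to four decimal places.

Let M_i = S''(x_i). Step sizes h_i = 3, 2; slopes of the chords Δ_i = (y_(i+1) - y_i)/h_i = 3, -6.
  3·M_0 + 10·M_1 + 2·M_2 = 6(Δ_1 - Δ_0) = -54
Clamped end conditions give two more equations: 2h_0·M_0 + h_0·M_1 = 6(Δ_0 - S'(0)) = 54 and h_1·M_1 + 2h_1·M_2 = 6(S'(5) - Δ_1) = 36.
Solving the tridiagonal system: M_0 = 78/5, M_1 = -66/5, M_2 = 78/5.

15.6000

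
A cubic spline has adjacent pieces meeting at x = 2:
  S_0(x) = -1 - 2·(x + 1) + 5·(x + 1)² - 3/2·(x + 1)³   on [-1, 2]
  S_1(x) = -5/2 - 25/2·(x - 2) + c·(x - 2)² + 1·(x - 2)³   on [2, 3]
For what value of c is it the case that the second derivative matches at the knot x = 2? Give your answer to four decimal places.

-8.5000

S_0''(x) = 10 - 9·(x + 1), so S_0''(2) = -17. On the right, S_1''(2) = 2c, so c = -17/2.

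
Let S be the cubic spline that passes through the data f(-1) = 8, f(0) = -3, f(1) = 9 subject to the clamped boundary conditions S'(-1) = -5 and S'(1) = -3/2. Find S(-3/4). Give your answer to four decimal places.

With σ_i denoting the second derivative at x_i, h_i = 1, 1, and Δ_i = (y_(i+1) − y_i)/h_i = -11, 12:
  1·σ_0 + 4·σ_1 + 1·σ_2 = 6(Δ_1 - Δ_0) = 138
Clamped end conditions give two more equations: 2h_0·σ_0 + h_0·σ_1 = 6(Δ_0 - S'(-1)) = -36 and h_1·σ_1 + 2h_1·σ_2 = 6(S'(1) - Δ_1) = -81.
Hence σ_0 = -203/4, σ_1 = 131/2, σ_2 = -293/4.
On [-1, 0], S(t) = 8 - 5·(t + 1) - 203/8·(t + 1)² + 155/8·(t + 1)³.
With (t + 1) = 1/4: S(-3/4) = 2799/512.

5.4668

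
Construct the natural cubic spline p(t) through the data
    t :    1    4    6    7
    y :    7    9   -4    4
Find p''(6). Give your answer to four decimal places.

With M_i denoting the second derivative at x_i, h_i = 3, 2, 1, and Δ_i = (y_(i+1) − y_i)/h_i = 2/3, -13/2, 8:
  3·M_0 + 10·M_1 + 2·M_2 = 6(Δ_1 - Δ_0) = -43
  2·M_1 + 6·M_2 + 1·M_3 = 6(Δ_2 - Δ_1) = 87
Natural end conditions: M_0 = M_3 = 0.
Solving the tridiagonal system: M_0 = 0, M_1 = -54/7, M_2 = 239/14, M_3 = 0.

17.0714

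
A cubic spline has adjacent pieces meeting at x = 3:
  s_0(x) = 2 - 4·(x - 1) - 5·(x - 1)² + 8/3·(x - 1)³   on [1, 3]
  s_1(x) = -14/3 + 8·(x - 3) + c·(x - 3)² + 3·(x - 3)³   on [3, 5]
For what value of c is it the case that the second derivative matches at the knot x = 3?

11

s_0''(x) = -10 + 16·(x - 1), so s_0''(3) = 22. On the right, s_1''(3) = 2c, so c = 11.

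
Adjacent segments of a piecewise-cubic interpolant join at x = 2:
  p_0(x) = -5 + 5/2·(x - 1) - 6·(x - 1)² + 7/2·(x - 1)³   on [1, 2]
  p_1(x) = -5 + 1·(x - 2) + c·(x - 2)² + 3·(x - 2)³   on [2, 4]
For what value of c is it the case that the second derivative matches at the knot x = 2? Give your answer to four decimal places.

4.5000

p_0''(x) = -12 + 21·(x - 1), so p_0''(2) = 9. On the right, p_1''(2) = 2c, so c = 9/2.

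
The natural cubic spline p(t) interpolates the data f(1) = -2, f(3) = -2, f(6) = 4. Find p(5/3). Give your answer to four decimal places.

Let m_i = p''(x_i). Step sizes h_i = 2, 3; slopes of the chords Δ_i = (y_(i+1) - y_i)/h_i = 0, 2.
  2·m_0 + 10·m_1 + 3·m_2 = 6(Δ_1 - Δ_0) = 12
Natural end conditions: m_0 = m_2 = 0.
Solving the tridiagonal system: m_0 = 0, m_1 = 6/5, m_2 = 0.
On [1, 3], p(t) = -2 - 2/5·(t - 1) + 0·(t - 1)² + 1/10·(t - 1)³.
With (t - 1) = 2/3: p(5/3) = -302/135.

-2.2370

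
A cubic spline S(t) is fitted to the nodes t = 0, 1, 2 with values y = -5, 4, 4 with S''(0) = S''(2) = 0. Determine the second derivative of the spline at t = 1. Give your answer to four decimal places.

-13.5000

With M_i denoting the second derivative at x_i, h_i = 1, 1, and Δ_i = (y_(i+1) − y_i)/h_i = 9, 0:
  1·M_0 + 4·M_1 + 1·M_2 = 6(Δ_1 - Δ_0) = -54
Natural end conditions: M_0 = M_2 = 0.
Solving: M_0 = 0, M_1 = -27/2, M_2 = 0.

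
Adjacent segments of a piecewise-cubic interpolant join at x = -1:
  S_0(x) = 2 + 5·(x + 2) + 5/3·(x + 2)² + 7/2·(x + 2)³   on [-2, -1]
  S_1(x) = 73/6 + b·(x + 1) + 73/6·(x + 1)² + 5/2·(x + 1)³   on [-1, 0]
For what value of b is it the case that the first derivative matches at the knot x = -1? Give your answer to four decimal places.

S_0'(x) = 5 + 10/3·(x + 2) + 21/2·(x + 2)², so S_0'(-1) = 113/6. On the right, S_1'(-1) = b, so b = 113/6.

18.8333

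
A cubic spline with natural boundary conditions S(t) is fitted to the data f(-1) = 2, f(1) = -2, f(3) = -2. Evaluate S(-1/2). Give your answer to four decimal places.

0.7656

Let σ_i = S''(x_i). Step sizes h_i = 2, 2; slopes of the chords Δ_i = (y_(i+1) - y_i)/h_i = -2, 0.
  2·σ_0 + 8·σ_1 + 2·σ_2 = 6(Δ_1 - Δ_0) = 12
Natural end conditions: σ_0 = σ_2 = 0.
Solving: σ_0 = 0, σ_1 = 3/2, σ_2 = 0.
On [-1, 1], S(t) = 2 - 5/2·(t + 1) + 0·(t + 1)² + 1/8·(t + 1)³.
With (t + 1) = 1/2: S(-1/2) = 49/64.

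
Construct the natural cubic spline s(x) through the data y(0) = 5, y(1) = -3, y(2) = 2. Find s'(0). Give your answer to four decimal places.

With M_i denoting the second derivative at x_i, h_i = 1, 1, and Δ_i = (y_(i+1) − y_i)/h_i = -8, 5:
  1·M_0 + 4·M_1 + 1·M_2 = 6(Δ_1 - Δ_0) = 78
Natural end conditions: M_0 = M_2 = 0.
Solving the tridiagonal system: M_0 = 0, M_1 = 39/2, M_2 = 0.
On [0, 1], s'(x) = b_0 + 2c_0·x + 3d_0·x² with b_0 = Δ_0 - h_0(2M_0 + M_1)/6 = -45/4, c_0 = M_0/2 = 0, d_0 = (M_1 - M_0)/(6h_0) = 13/4. So s'(0) = -45/4.

-11.2500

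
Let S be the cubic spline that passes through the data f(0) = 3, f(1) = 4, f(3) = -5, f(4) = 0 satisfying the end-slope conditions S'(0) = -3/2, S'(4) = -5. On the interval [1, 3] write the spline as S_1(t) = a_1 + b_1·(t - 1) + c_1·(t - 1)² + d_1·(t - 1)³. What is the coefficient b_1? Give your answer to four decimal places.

-1.5286

Put M_i = S'' at the i-th knot. Here h = (1, 2, 1) and Δ = (1, -9/2, 5), so the interior equations h_(i-1)·M_(i-1) + 2(h_(i-1)+h_i)·M_i + h_i·M_(i+1) = 6(Δ_i − Δ_(i-1)) read
  1·M_0 + 6·M_1 + 2·M_2 = 6(Δ_1 - Δ_0) = -33
  2·M_1 + 6·M_2 + 1·M_3 = 6(Δ_2 - Δ_1) = 57
Clamped end conditions give two more equations: 2h_0·M_0 + h_0·M_1 = 6(Δ_0 - S'(0)) = 15 and h_2·M_2 + 2h_2·M_3 = 6(S'(4) - Δ_2) = -60.
Solving the tridiagonal system: M_0 = 527/35, M_1 = -529/35, M_2 = 746/35, M_3 = -1423/35.
On [1, 3], with S_1(t) = a_1 + b_1·(t - 1) + c_1·(t - 1)² + d_1·(t - 1)³: c_1 = M_1/2 = -529/70, d_1 = (M_2 - M_1)/(6h_1) = 85/28, b_1 = Δ_1 - h_1(2M_1 + M_2)/6 = -107/70.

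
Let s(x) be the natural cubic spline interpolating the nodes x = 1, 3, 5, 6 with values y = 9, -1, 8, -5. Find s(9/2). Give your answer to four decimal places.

8.5327

Put σ_i = s'' at the i-th knot. Here h = (2, 2, 1) and Δ = (-5, 9/2, -13), so the interior equations h_(i-1)·σ_(i-1) + 2(h_(i-1)+h_i)·σ_i + h_i·σ_(i+1) = 6(Δ_i − Δ_(i-1)) read
  2·σ_0 + 8·σ_1 + 2·σ_2 = 6(Δ_1 - Δ_0) = 57
  2·σ_1 + 6·σ_2 + 1·σ_3 = 6(Δ_2 - Δ_1) = -105
Natural end conditions: σ_0 = σ_3 = 0.
Hence σ_0 = 0, σ_1 = 138/11, σ_2 = -477/22, σ_3 = 0.
On [3, 5], s(x) = -1 + 37/11·(x - 3) + 69/11·(x - 3)² - 251/88·(x - 3)³.
With (x - 3) = 3/2: s(9/2) = 6007/704.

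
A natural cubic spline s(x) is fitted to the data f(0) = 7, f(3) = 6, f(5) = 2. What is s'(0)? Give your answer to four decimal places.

0.1667

Let M_i = s''(x_i). Step sizes h_i = 3, 2; slopes of the chords Δ_i = (y_(i+1) - y_i)/h_i = -1/3, -2.
  3·M_0 + 10·M_1 + 2·M_2 = 6(Δ_1 - Δ_0) = -10
Natural end conditions: M_0 = M_2 = 0.
Forward elimination and back-substitution give M_0 = 0, M_1 = -1, M_2 = 0.
On [0, 3], s'(x) = b_0 + 2c_0·x + 3d_0·x² with b_0 = Δ_0 - h_0(2M_0 + M_1)/6 = 1/6, c_0 = M_0/2 = 0, d_0 = (M_1 - M_0)/(6h_0) = -1/18. So s'(0) = 1/6.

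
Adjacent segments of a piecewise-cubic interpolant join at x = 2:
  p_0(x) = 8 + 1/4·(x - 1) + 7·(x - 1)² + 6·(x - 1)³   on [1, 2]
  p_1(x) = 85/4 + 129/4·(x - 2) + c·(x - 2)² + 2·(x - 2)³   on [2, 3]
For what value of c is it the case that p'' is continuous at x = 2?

p_0''(x) = 14 + 36·(x - 1), so p_0''(2) = 50. On the right, p_1''(2) = 2c, so c = 25.

25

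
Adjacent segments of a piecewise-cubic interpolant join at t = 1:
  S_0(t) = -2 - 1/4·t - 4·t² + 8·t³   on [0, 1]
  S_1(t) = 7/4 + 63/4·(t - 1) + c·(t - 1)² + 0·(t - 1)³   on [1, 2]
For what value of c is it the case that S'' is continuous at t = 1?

S_0''(t) = -8 + 48·t, so S_0''(1) = 40. On the right, S_1''(1) = 2c, so c = 20.

20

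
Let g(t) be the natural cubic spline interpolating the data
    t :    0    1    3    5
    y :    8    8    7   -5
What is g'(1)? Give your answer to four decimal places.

Put M_i = g'' at the i-th knot. Here h = (1, 2, 2) and Δ = (0, -1/2, -6), so the interior equations h_(i-1)·M_(i-1) + 2(h_(i-1)+h_i)·M_i + h_i·M_(i+1) = 6(Δ_i − Δ_(i-1)) read
  1·M_0 + 6·M_1 + 2·M_2 = 6(Δ_1 - Δ_0) = -3
  2·M_1 + 8·M_2 + 2·M_3 = 6(Δ_2 - Δ_1) = -33
Natural end conditions: M_0 = M_3 = 0.
Hence M_0 = 0, M_1 = 21/22, M_2 = -48/11, M_3 = 0.
On [1, 3], g'(t) = b_1 + 2c_1·(t - 1) + 3d_1·(t - 1)² with b_1 = Δ_1 - h_1(2M_1 + M_2)/6 = 7/22, c_1 = M_1/2 = 21/44, d_1 = (M_2 - M_1)/(6h_1) = -39/88. So g'(1) = 7/22.

0.3182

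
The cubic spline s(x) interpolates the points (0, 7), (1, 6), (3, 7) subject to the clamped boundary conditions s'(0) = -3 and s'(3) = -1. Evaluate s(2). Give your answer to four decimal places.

6.8542

Write M_i for s''(x_i). With h_i = 1, 2 and divided differences Δ_i = -1, 1/2, the continuity of s' gives the tridiagonal system
  1·M_0 + 6·M_1 + 2·M_2 = 6(Δ_1 - Δ_0) = 9
Clamped end conditions give two more equations: 2h_0·M_0 + h_0·M_1 = 6(Δ_0 - s'(0)) = 12 and h_1·M_1 + 2h_1·M_2 = 6(s'(3) - Δ_1) = -9.
Hence M_0 = 31/6, M_1 = 5/3, M_2 = -37/12.
On [1, 3], s(x) = 6 + 5/12·(x - 1) + 5/6·(x - 1)² - 19/48·(x - 1)³.
With (x - 1) = 1: s(2) = 329/48.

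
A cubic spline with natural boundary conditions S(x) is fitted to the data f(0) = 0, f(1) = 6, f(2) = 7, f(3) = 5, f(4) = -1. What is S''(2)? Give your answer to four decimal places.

Put M_i = S'' at the i-th knot. Here h = (1, 1, 1, 1) and Δ = (6, 1, -2, -6), so the interior equations h_(i-1)·M_(i-1) + 2(h_(i-1)+h_i)·M_i + h_i·M_(i+1) = 6(Δ_i − Δ_(i-1)) read
  1·M_0 + 4·M_1 + 1·M_2 = 6(Δ_1 - Δ_0) = -30
  1·M_1 + 4·M_2 + 1·M_3 = 6(Δ_2 - Δ_1) = -18
  1·M_2 + 4·M_3 + 1·M_4 = 6(Δ_3 - Δ_2) = -24
Natural end conditions: M_0 = M_4 = 0.
Forward elimination and back-substitution give M_0 = 0, M_1 = -201/28, M_2 = -9/7, M_3 = -159/28, M_4 = 0.

-1.2857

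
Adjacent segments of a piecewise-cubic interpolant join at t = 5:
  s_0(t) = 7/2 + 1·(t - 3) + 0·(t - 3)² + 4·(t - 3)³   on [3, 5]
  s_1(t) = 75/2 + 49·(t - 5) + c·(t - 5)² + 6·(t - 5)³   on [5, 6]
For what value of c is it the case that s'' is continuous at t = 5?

s_0''(t) = 0 + 24·(t - 3), so s_0''(5) = 48. On the right, s_1''(5) = 2c, so c = 24.

24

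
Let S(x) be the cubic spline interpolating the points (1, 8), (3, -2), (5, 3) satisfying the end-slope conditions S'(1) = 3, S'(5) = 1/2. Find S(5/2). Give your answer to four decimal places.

Put M_i = S'' at the i-th knot. Here h = (2, 2) and Δ = (-5, 5/2), so the interior equations h_(i-1)·M_(i-1) + 2(h_(i-1)+h_i)·M_i + h_i·M_(i+1) = 6(Δ_i − Δ_(i-1)) read
  2·M_0 + 8·M_1 + 2·M_2 = 6(Δ_1 - Δ_0) = 45
Clamped end conditions give two more equations: 2h_0·M_0 + h_0·M_1 = 6(Δ_0 - S'(1)) = -48 and h_1·M_1 + 2h_1·M_2 = 6(S'(5) - Δ_1) = -12.
Solving: M_0 = -73/4, M_1 = 25/2, M_2 = -37/4.
On [1, 3], S(x) = 8 + 3·(x - 1) - 73/8·(x - 1)² + 41/16·(x - 1)³.
With (x - 1) = 3/2: S(5/2) = 79/128.

0.6172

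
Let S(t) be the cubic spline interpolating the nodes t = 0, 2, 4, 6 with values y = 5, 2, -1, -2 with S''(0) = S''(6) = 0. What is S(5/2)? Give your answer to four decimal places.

Let σ_i = S''(x_i). Step sizes h_i = 2, 2, 2; slopes of the chords Δ_i = (y_(i+1) - y_i)/h_i = -3/2, -3/2, -1/2.
  2·σ_0 + 8·σ_1 + 2·σ_2 = 6(Δ_1 - Δ_0) = 0
  2·σ_1 + 8·σ_2 + 2·σ_3 = 6(Δ_2 - Δ_1) = 6
Natural end conditions: σ_0 = σ_3 = 0.
Forward elimination and back-substitution give σ_0 = 0, σ_1 = -1/5, σ_2 = 4/5, σ_3 = 0.
On [2, 4], S(t) = 2 - 49/30·(t - 2) - 1/10·(t - 2)² + 1/12·(t - 2)³.
With (t - 2) = 1/2: S(5/2) = 187/160.

1.1688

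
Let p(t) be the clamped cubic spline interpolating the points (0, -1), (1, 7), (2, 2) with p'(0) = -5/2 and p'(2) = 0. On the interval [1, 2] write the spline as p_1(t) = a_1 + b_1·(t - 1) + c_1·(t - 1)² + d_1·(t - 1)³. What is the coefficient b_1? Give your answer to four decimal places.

With M_i denoting the second derivative at x_i, h_i = 1, 1, and Δ_i = (y_(i+1) − y_i)/h_i = 8, -5:
  1·M_0 + 4·M_1 + 1·M_2 = 6(Δ_1 - Δ_0) = -78
Clamped end conditions give two more equations: 2h_0·M_0 + h_0·M_1 = 6(Δ_0 - p'(0)) = 63 and h_1·M_1 + 2h_1·M_2 = 6(p'(2) - Δ_1) = 30.
Forward elimination and back-substitution give M_0 = 209/4, M_1 = -83/2, M_2 = 143/4.
On [1, 2], with p_1(t) = a_1 + b_1·(t - 1) + c_1·(t - 1)² + d_1·(t - 1)³: c_1 = M_1/2 = -83/4, d_1 = (M_2 - M_1)/(6h_1) = 103/8, b_1 = Δ_1 - h_1(2M_1 + M_2)/6 = 23/8.

2.8750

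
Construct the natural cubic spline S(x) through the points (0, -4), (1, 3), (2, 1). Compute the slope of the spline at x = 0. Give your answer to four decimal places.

Put M_i = S'' at the i-th knot. Here h = (1, 1) and Δ = (7, -2), so the interior equations h_(i-1)·M_(i-1) + 2(h_(i-1)+h_i)·M_i + h_i·M_(i+1) = 6(Δ_i − Δ_(i-1)) read
  1·M_0 + 4·M_1 + 1·M_2 = 6(Δ_1 - Δ_0) = -54
Natural end conditions: M_0 = M_2 = 0.
Solving: M_0 = 0, M_1 = -27/2, M_2 = 0.
On [0, 1], S'(x) = b_0 + 2c_0·x + 3d_0·x² with b_0 = Δ_0 - h_0(2M_0 + M_1)/6 = 37/4, c_0 = M_0/2 = 0, d_0 = (M_1 - M_0)/(6h_0) = -9/4. So S'(0) = 37/4.

9.2500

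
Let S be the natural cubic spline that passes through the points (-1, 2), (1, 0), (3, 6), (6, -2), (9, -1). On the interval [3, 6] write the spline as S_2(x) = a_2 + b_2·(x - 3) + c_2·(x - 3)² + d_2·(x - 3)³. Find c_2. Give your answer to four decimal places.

-2.5429

Put σ_i = S'' at the i-th knot. Here h = (2, 2, 3, 3) and Δ = (-1, 3, -8/3, 1/3), so the interior equations h_(i-1)·σ_(i-1) + 2(h_(i-1)+h_i)·σ_i + h_i·σ_(i+1) = 6(Δ_i − Δ_(i-1)) read
  2·σ_0 + 8·σ_1 + 2·σ_2 = 6(Δ_1 - Δ_0) = 24
  2·σ_1 + 10·σ_2 + 3·σ_3 = 6(Δ_2 - Δ_1) = -34
  3·σ_2 + 12·σ_3 + 3·σ_4 = 6(Δ_3 - Δ_2) = 18
Natural end conditions: σ_0 = σ_4 = 0.
Hence σ_0 = 0, σ_1 = 299/70, σ_2 = -178/35, σ_3 = 97/35, σ_4 = 0.
On [3, 6], with S_2(x) = a_2 + b_2·(x - 3) + c_2·(x - 3)² + d_2·(x - 3)³: c_2 = σ_2/2 = -89/35, d_2 = (σ_3 - σ_2)/(6h_2) = 55/126, b_2 = Δ_2 - h_2(2σ_2 + σ_3)/6 = 31/30.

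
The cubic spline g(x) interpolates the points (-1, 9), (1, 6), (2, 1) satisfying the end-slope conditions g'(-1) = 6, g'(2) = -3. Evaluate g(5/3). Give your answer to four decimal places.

With M_i denoting the second derivative at x_i, h_i = 2, 1, and Δ_i = (y_(i+1) − y_i)/h_i = -3/2, -5:
  2·M_0 + 6·M_1 + 1·M_2 = 6(Δ_1 - Δ_0) = -21
Clamped end conditions give two more equations: 2h_0·M_0 + h_0·M_1 = 6(Δ_0 - g'(-1)) = -45 and h_1·M_1 + 2h_1·M_2 = 6(g'(2) - Δ_1) = 12.
Solving the tridiagonal system: M_0 = -43/4, M_1 = -1, M_2 = 13/2.
On [1, 2], g(x) = 6 - 23/4·(x - 1) - 1/2·(x - 1)² + 5/4·(x - 1)³.
With (x - 1) = 2/3: g(5/3) = 125/54.

2.3148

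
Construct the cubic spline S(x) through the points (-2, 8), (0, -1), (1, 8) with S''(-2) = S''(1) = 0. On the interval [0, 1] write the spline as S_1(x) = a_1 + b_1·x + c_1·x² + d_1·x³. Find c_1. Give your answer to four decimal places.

6.7500

Put σ_i = S'' at the i-th knot. Here h = (2, 1) and Δ = (-9/2, 9), so the interior equations h_(i-1)·σ_(i-1) + 2(h_(i-1)+h_i)·σ_i + h_i·σ_(i+1) = 6(Δ_i − Δ_(i-1)) read
  2·σ_0 + 6·σ_1 + 1·σ_2 = 6(Δ_1 - Δ_0) = 81
Natural end conditions: σ_0 = σ_2 = 0.
Forward elimination and back-substitution give σ_0 = 0, σ_1 = 27/2, σ_2 = 0.
On [0, 1], with S_1(x) = a_1 + b_1·x + c_1·x² + d_1·x³: c_1 = σ_1/2 = 27/4, d_1 = (σ_2 - σ_1)/(6h_1) = -9/4, b_1 = Δ_1 - h_1(2σ_1 + σ_2)/6 = 9/2.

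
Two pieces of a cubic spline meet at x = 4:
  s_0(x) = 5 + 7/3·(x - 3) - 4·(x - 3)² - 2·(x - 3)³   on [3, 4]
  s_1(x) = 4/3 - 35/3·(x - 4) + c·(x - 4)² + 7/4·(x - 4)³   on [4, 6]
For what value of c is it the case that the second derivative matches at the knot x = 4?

s_0''(x) = -8 - 12·(x - 3), so s_0''(4) = -20. On the right, s_1''(4) = 2c, so c = -10.

-10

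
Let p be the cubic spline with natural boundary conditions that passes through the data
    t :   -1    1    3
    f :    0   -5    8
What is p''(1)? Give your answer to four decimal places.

6.7500

Write M_i for p''(x_i). With h_i = 2, 2 and divided differences Δ_i = -5/2, 13/2, the continuity of p' gives the tridiagonal system
  2·M_0 + 8·M_1 + 2·M_2 = 6(Δ_1 - Δ_0) = 54
Natural end conditions: M_0 = M_2 = 0.
Solving: M_0 = 0, M_1 = 27/4, M_2 = 0.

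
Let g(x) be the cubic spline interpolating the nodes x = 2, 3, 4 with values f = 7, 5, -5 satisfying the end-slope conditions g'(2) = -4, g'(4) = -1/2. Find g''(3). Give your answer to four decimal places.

Write σ_i for g''(x_i). With h_i = 1, 1 and divided differences Δ_i = -2, -10, the continuity of g' gives the tridiagonal system
  1·σ_0 + 4·σ_1 + 1·σ_2 = 6(Δ_1 - Δ_0) = -48
Clamped end conditions give two more equations: 2h_0·σ_0 + h_0·σ_1 = 6(Δ_0 - g'(2)) = 12 and h_1·σ_1 + 2h_1·σ_2 = 6(g'(4) - Δ_1) = 57.
Solving: σ_0 = 79/4, σ_1 = -55/2, σ_2 = 169/4.

-27.5000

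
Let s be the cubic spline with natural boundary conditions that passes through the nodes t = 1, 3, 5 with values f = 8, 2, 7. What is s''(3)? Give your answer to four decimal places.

4.1250

Write σ_i for s''(x_i). With h_i = 2, 2 and divided differences Δ_i = -3, 5/2, the continuity of s' gives the tridiagonal system
  2·σ_0 + 8·σ_1 + 2·σ_2 = 6(Δ_1 - Δ_0) = 33
Natural end conditions: σ_0 = σ_2 = 0.
Forward elimination and back-substitution give σ_0 = 0, σ_1 = 33/8, σ_2 = 0.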